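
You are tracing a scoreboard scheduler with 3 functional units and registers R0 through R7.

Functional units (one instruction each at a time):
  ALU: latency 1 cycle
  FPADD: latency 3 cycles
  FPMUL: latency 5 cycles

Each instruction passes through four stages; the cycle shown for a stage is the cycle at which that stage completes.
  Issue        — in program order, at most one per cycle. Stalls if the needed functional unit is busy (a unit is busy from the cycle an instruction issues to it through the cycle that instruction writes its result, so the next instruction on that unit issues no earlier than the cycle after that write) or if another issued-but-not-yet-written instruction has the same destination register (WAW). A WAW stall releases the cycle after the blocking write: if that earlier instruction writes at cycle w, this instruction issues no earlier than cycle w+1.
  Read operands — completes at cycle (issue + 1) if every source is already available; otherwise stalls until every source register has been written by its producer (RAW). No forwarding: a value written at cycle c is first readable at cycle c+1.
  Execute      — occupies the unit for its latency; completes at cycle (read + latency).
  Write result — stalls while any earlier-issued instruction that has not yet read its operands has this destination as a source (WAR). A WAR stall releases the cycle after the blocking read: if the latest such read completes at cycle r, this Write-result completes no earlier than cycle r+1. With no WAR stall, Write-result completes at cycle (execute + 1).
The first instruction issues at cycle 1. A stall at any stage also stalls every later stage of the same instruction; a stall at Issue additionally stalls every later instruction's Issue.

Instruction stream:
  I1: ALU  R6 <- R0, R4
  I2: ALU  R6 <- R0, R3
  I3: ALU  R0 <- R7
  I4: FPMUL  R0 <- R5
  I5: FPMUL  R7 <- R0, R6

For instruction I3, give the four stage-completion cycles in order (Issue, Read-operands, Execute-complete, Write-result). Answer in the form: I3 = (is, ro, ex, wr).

I3 = (9, 10, 11, 12)

cycle 1: I1 dispatched to ALU
cycle 2: I1 operands ready
cycle 3: I1 complete
cycle 4: R6←I1
cycle 5: I2 dispatched to ALU
cycle 6: I2 operands ready
cycle 7: I2 complete
cycle 8: R6←I2
cycle 9: I3 dispatched to ALU
cycle 10: I3 operands ready
cycle 11: I3 complete
cycle 12: R0←I3
cycle 13: I4 dispatched to FPMUL
cycle 14: I4 operands ready
cycle 19: I4 complete
cycle 20: R0←I4
cycle 21: I5 dispatched to FPMUL
cycle 22: I5 operands ready
cycle 27: I5 complete
cycle 28: R7←I5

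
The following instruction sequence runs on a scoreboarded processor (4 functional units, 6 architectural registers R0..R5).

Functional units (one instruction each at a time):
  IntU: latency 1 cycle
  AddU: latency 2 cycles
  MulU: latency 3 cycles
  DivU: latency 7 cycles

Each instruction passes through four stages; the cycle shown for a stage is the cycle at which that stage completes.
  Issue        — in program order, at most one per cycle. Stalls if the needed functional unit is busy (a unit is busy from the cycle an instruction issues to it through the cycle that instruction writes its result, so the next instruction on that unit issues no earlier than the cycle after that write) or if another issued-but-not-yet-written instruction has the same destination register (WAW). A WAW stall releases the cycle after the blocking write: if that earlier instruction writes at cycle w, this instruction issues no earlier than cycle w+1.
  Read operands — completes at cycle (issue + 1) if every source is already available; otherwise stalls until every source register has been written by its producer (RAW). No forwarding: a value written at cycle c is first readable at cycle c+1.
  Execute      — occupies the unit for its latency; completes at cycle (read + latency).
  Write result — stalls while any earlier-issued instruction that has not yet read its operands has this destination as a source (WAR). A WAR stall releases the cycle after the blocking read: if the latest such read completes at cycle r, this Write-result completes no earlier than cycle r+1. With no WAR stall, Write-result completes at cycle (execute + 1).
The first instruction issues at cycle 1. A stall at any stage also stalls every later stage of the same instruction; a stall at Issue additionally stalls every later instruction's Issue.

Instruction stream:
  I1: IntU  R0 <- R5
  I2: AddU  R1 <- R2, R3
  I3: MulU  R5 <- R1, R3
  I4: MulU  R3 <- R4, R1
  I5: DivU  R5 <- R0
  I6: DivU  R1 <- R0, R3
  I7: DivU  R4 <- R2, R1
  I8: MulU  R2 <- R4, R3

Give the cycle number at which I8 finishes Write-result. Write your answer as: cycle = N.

I1: IS=1 RO=2 EX=3 WR=4
I2: IS=2 RO=3 EX=5 WR=6
I3: IS=3 RO=7 EX=10 WR=11  [RAW R1: wait I2 write@6]
I4: IS=12 RO=13 EX=16 WR=17  [struct: MulU busy until I3 writes@11]
I5: IS=13 RO=14 EX=21 WR=22
I6: IS=23 RO=24 EX=31 WR=32  [struct: DivU busy until I5 writes@22]
I7: IS=33 RO=34 EX=41 WR=42  [struct: DivU busy until I6 writes@32]
I8: IS=34 RO=43 EX=46 WR=47  [RAW R4: wait I7 write@42]

cycle = 47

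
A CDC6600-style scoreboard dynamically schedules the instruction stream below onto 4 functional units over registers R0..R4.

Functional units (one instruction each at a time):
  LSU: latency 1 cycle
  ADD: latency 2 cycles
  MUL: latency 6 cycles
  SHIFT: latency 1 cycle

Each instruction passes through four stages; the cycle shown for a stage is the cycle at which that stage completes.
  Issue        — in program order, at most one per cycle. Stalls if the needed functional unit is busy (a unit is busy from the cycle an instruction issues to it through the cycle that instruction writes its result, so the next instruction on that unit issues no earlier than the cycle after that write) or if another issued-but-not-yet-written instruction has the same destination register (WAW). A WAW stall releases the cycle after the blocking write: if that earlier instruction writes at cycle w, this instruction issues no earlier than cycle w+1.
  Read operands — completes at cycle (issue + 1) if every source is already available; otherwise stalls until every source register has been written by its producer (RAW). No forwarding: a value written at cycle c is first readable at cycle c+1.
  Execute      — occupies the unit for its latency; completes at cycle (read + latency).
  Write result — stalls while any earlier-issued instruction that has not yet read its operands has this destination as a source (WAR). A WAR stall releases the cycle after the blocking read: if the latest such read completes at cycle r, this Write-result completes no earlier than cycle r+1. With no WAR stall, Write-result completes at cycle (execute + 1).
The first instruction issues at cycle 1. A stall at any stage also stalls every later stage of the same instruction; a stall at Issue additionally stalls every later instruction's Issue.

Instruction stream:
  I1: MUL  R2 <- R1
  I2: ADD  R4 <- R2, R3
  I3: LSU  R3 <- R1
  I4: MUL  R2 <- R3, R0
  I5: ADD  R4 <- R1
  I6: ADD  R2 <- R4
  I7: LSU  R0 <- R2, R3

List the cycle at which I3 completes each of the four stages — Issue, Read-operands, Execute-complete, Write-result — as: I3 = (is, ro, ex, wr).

I3 = (3, 4, 5, 11)

I1: IS=1 RO=2 EX=8 WR=9
I2: IS=2 RO=10 EX=12 WR=13  [RAW R2: wait I1 write@9]
I3: IS=3 RO=4 EX=5 WR=11  [WAR R3: wait I2 read@10]
I4: IS=10 RO=12 EX=18 WR=19  [struct: MUL busy until I1 writes@9; RAW R3: wait I3 write@11]
I5: IS=14 RO=15 EX=17 WR=18  [struct: ADD busy until I2 writes@13]
I6: IS=20 RO=21 EX=23 WR=24  [WAW R2: wait I4 write@19]
I7: IS=21 RO=25 EX=26 WR=27  [RAW R2: wait I6 write@24]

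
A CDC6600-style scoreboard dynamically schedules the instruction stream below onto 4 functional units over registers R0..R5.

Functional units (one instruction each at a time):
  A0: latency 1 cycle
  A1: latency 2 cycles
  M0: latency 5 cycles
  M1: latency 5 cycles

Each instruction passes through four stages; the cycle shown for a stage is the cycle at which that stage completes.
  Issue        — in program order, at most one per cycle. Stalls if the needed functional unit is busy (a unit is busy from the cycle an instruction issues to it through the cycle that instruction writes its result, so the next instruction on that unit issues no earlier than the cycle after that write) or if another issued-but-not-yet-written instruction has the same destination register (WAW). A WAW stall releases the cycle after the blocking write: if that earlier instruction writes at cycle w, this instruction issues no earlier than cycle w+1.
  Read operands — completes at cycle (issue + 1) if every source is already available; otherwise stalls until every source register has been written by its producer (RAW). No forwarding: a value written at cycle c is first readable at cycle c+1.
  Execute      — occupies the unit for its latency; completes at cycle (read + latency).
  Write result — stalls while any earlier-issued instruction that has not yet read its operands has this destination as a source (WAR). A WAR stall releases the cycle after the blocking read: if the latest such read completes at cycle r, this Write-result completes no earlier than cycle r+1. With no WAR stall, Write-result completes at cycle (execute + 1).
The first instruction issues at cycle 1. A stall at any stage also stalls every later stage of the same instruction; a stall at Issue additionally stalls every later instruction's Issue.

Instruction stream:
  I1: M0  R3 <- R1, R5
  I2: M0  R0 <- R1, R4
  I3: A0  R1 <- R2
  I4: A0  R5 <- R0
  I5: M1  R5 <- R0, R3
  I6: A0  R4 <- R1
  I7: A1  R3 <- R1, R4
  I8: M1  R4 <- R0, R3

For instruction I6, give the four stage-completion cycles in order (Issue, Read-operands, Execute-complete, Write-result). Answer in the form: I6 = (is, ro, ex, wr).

I6 = (21, 22, 23, 24)

c1: issue I1 (M0)
c2: I1 read-ops
c7: I1 finished on M0
c8: I1→R3
c9: issue I2 (M0)
c10: I2 read-ops; issue I3 (A0)
c11: I3 read-ops
c12: I3 finished on A0
c13: I3→R1
c14: issue I4 (A0)
c15: I2 finished on M0
c16: I2→R0
c17: I4 read-ops
c18: I4 finished on A0
c19: I4→R5
c20: issue I5 (M1)
c21: I5 read-ops; issue I6 (A0)
c22: I6 read-ops; issue I7 (A1)
c23: I6 finished on A0
c24: I6→R4
c25: I7 read-ops
c26: I5 finished on M1
c27: I5→R5; I7 finished on A1
c28: I7→R3; issue I8 (M1)
c29: I8 read-ops
c34: I8 finished on M1
c35: I8→R4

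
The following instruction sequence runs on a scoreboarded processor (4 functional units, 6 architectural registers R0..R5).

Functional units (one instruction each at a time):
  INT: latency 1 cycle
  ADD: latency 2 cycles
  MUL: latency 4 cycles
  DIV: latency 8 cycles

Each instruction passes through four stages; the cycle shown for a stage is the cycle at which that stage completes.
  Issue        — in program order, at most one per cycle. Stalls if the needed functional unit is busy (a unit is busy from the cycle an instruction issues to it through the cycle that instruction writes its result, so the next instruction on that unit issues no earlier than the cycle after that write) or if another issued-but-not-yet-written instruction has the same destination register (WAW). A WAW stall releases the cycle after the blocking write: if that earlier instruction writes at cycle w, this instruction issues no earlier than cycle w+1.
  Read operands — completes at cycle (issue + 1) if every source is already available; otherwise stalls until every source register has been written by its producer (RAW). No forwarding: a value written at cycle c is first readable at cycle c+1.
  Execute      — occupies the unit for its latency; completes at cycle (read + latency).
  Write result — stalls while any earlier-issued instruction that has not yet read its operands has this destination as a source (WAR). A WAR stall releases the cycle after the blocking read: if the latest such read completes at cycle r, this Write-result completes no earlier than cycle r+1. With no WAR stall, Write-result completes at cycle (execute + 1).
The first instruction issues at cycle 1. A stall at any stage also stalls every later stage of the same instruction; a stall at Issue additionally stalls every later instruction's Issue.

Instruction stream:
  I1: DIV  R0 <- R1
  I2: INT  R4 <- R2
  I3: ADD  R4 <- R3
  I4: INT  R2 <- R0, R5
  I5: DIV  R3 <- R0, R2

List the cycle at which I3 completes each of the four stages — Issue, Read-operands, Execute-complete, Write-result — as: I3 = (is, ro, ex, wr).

I3 = (6, 7, 9, 10)

cycle 1: I1 dispatched to DIV
cycle 2: I1 operands ready · I2 dispatched to INT
cycle 3: I2 operands ready
cycle 4: I2 complete
cycle 5: R4←I2
cycle 6: I3 dispatched to ADD
cycle 7: I3 operands ready · I4 dispatched to INT
cycle 9: I3 complete
cycle 10: I1 complete · R4←I3
cycle 11: R0←I1
cycle 12: I4 operands ready · I5 dispatched to DIV
cycle 13: I4 complete
cycle 14: R2←I4
cycle 15: I5 operands ready
cycle 23: I5 complete
cycle 24: R3←I5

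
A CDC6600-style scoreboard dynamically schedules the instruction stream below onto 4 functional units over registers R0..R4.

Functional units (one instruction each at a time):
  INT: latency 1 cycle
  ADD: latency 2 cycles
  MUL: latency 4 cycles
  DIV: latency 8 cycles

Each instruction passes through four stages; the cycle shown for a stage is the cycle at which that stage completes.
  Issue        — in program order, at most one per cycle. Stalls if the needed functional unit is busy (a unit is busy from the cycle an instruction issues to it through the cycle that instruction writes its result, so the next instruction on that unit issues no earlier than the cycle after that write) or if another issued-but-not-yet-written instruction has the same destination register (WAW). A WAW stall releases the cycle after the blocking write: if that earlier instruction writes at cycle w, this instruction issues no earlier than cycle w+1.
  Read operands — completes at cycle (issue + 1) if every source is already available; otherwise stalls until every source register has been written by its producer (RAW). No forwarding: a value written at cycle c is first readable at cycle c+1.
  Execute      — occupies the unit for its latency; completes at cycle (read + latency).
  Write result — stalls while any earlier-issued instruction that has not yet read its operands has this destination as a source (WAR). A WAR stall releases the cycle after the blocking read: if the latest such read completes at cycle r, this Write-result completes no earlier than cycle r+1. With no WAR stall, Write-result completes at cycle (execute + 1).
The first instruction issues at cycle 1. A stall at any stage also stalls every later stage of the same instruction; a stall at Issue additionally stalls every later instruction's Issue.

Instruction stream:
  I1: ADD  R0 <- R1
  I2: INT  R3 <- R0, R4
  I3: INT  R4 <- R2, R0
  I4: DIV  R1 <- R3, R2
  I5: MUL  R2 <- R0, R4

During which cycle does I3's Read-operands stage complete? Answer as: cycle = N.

cycle = 10

[I1] 1/2/4/5
[I2] 2/6/7/8  (RAW R0: wait I1 write@5)
[I3] 9/10/11/12  (struct: INT busy until I2 writes@8)
[I4] 10/11/19/20
[I5] 11/13/17/18  (RAW R4: wait I3 write@12)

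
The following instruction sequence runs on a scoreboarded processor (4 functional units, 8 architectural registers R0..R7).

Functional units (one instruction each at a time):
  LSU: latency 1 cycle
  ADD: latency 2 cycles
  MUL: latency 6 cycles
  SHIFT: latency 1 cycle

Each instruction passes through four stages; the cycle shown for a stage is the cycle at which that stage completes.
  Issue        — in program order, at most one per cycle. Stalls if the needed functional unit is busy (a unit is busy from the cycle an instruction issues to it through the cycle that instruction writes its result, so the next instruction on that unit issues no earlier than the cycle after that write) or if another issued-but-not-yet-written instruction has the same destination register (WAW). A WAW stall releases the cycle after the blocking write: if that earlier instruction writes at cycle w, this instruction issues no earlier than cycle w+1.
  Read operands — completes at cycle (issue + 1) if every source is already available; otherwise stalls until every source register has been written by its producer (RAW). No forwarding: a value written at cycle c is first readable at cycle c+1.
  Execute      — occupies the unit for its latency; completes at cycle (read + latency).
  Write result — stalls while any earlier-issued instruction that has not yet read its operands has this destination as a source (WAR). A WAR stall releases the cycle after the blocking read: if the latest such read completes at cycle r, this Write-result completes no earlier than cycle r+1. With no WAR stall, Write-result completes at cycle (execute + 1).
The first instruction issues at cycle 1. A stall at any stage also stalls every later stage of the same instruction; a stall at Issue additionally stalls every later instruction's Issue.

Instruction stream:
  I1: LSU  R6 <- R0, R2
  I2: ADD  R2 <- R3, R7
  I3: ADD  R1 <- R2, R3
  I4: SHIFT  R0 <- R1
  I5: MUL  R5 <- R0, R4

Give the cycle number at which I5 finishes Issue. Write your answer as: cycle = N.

cycle = 9

  I1 | 1 | 2 | 3 | 4
  I2 | 2 | 3 | 5 | 6
  I3 | 7 | 8 | 10 | 11   struct: ADD busy until I2 writes@6
  I4 | 8 | 12 | 13 | 14   RAW R1: wait I3 write@11
  I5 | 9 | 15 | 21 | 22   RAW R0: wait I4 write@14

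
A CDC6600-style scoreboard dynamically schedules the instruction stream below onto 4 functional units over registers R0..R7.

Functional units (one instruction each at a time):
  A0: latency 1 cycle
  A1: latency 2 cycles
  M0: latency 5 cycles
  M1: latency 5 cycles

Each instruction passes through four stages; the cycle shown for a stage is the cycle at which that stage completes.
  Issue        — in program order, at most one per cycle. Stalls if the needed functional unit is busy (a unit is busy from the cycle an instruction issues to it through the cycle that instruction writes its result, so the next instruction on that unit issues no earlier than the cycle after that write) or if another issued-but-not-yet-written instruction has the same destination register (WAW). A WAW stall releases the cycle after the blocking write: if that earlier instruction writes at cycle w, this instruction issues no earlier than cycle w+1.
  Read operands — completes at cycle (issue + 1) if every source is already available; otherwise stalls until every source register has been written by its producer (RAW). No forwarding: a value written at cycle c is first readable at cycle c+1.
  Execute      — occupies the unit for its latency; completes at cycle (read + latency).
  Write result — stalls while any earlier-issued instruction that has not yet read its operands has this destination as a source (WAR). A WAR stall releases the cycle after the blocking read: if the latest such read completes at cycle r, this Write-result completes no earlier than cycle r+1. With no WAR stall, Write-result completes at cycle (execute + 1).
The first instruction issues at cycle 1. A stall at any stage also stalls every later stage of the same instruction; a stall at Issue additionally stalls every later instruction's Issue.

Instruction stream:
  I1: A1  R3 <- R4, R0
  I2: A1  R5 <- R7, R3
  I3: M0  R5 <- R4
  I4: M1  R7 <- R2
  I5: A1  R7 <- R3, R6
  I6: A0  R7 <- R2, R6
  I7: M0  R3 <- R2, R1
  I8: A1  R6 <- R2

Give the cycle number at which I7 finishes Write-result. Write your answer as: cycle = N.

cycle 1: I1 issues→A1
cycle 2: I1 reads
cycle 4: I1 exec-done
cycle 5: I1 writes R3
cycle 6: I2 issues→A1
cycle 7: I2 reads
cycle 9: I2 exec-done
cycle 10: I2 writes R5
cycle 11: I3 issues→M0
cycle 12: I3 reads, I4 issues→M1
cycle 13: I4 reads
cycle 17: I3 exec-done
cycle 18: I3 writes R5, I4 exec-done
cycle 19: I4 writes R7
cycle 20: I5 issues→A1
cycle 21: I5 reads
cycle 23: I5 exec-done
cycle 24: I5 writes R7
cycle 25: I6 issues→A0
cycle 26: I6 reads, I7 issues→M0
cycle 27: I6 exec-done, I7 reads, I8 issues→A1
cycle 28: I6 writes R7, I8 reads
cycle 30: I8 exec-done
cycle 31: I8 writes R6
cycle 32: I7 exec-done
cycle 33: I7 writes R3

cycle = 33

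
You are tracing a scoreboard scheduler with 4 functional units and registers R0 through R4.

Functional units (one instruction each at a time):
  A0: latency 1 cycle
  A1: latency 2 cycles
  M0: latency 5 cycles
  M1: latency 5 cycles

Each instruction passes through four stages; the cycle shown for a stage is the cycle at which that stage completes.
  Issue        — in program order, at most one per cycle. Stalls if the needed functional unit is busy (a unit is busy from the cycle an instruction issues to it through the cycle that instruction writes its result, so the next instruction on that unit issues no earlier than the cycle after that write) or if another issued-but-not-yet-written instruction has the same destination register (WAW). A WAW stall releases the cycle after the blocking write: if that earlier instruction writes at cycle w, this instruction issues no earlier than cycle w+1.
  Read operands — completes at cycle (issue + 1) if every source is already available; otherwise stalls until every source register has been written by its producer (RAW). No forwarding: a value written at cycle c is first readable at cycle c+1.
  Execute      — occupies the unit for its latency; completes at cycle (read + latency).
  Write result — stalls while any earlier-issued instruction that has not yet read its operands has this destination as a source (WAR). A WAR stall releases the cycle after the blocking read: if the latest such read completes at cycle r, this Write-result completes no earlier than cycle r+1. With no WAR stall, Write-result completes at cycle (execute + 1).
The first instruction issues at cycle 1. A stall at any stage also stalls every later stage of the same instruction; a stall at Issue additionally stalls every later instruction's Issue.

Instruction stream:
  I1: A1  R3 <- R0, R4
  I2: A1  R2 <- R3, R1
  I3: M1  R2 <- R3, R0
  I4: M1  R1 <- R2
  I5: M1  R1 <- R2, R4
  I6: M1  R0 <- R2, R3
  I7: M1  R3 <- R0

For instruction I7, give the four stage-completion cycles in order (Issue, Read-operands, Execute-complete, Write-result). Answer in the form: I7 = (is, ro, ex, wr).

I1: IS=1 RO=2 EX=4 WR=5
I2: IS=6 RO=7 EX=9 WR=10  [struct: A1 busy until I1 writes@5]
I3: IS=11 RO=12 EX=17 WR=18  [WAW R2: wait I2 write@10]
I4: IS=19 RO=20 EX=25 WR=26  [struct: M1 busy until I3 writes@18]
I5: IS=27 RO=28 EX=33 WR=34  [struct: M1 busy until I4 writes@26]
I6: IS=35 RO=36 EX=41 WR=42  [struct: M1 busy until I5 writes@34]
I7: IS=43 RO=44 EX=49 WR=50  [struct: M1 busy until I6 writes@42]

I7 = (43, 44, 49, 50)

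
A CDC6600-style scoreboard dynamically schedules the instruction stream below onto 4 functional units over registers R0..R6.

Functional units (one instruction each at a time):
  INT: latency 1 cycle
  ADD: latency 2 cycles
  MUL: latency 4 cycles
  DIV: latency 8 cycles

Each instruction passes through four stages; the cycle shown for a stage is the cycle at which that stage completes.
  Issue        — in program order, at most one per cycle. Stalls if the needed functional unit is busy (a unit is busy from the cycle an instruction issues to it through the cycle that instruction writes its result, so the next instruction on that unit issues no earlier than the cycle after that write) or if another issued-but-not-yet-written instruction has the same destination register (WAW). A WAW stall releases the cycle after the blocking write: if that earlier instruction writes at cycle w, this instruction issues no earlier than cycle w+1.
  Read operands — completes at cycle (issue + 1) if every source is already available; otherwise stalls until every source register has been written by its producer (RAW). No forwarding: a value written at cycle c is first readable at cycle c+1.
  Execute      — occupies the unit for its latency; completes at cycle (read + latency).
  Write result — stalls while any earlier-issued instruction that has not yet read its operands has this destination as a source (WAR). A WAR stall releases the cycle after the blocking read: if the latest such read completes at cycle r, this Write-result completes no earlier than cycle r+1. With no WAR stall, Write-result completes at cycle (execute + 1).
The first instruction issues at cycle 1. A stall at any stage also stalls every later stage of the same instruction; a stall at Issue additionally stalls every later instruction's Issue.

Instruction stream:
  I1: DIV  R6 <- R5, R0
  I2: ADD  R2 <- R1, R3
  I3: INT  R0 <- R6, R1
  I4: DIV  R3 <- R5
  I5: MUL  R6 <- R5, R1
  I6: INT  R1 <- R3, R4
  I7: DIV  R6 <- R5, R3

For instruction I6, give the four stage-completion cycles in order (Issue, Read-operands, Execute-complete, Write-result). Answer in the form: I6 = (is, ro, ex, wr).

I6 = (15, 23, 24, 25)

[1] I1 dispatched to DIV
[2] I1 operands ready · I2 dispatched to ADD
[3] I2 operands ready · I3 dispatched to INT
[5] I2 complete
[6] R2←I2
[10] I1 complete
[11] R6←I1
[12] I3 operands ready · I4 dispatched to DIV
[13] I3 complete · I4 operands ready · I5 dispatched to MUL
[14] R0←I3 · I5 operands ready
[15] I6 dispatched to INT
[18] I5 complete
[19] R6←I5
[21] I4 complete
[22] R3←I4
[23] I6 operands ready · I7 dispatched to DIV
[24] I6 complete · I7 operands ready
[25] R1←I6
[32] I7 complete
[33] R6←I7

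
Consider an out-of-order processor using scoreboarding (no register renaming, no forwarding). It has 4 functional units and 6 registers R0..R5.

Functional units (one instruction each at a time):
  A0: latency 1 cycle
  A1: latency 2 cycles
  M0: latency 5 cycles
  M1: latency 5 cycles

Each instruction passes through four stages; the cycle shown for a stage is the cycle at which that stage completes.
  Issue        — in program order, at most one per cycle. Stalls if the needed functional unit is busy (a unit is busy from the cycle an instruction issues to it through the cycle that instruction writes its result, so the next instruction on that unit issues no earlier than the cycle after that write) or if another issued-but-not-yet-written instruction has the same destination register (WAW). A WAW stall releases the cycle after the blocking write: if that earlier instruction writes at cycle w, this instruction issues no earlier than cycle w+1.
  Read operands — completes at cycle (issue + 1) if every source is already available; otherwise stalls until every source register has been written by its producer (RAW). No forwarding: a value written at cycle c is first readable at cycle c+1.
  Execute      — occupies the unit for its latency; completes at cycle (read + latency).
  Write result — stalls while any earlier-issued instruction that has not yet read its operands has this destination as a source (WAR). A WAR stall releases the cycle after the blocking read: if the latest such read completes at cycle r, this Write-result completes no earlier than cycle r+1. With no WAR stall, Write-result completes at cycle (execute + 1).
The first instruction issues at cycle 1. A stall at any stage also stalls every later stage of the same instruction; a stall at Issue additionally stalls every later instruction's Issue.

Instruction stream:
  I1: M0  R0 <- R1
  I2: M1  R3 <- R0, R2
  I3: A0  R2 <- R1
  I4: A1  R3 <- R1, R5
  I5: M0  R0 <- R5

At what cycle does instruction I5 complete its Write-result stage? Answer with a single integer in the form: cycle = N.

cycle = 24

I1: IS=1 RO=2 EX=7 WR=8
I2: IS=2 RO=9 EX=14 WR=15  [RAW R0: wait I1 write@8]
I3: IS=3 RO=4 EX=5 WR=10  [WAR R2: wait I2 read@9]
I4: IS=16 RO=17 EX=19 WR=20  [WAW R3: wait I2 write@15]
I5: IS=17 RO=18 EX=23 WR=24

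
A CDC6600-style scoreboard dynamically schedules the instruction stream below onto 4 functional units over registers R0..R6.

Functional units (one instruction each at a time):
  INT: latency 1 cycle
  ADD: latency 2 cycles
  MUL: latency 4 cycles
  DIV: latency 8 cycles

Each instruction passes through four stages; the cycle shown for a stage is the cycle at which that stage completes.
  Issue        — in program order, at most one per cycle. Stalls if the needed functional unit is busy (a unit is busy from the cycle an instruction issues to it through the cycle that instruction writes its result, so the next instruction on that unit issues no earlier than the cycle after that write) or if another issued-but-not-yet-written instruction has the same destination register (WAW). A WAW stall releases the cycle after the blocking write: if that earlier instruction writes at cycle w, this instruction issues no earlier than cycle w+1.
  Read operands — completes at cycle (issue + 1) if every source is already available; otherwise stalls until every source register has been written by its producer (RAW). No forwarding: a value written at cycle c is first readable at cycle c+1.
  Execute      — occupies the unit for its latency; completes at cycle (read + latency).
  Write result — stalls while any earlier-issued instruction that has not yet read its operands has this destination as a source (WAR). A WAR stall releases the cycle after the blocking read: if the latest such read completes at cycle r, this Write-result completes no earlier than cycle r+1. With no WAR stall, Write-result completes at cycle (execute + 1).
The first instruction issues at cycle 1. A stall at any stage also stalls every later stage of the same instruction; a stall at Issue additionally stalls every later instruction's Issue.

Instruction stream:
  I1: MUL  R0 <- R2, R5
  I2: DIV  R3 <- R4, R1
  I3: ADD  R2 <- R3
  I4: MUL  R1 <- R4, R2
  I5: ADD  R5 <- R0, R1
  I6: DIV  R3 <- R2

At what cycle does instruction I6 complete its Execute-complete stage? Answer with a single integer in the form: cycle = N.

t=1  issue I1 (MUL)
t=2  I1 read-ops, issue I2 (DIV)
t=3  I2 read-ops, issue I3 (ADD)
t=6  I1 finished on MUL
t=7  I1→R0
t=8  issue I4 (MUL)
t=11  I2 finished on DIV
t=12  I2→R3
t=13  I3 read-ops
t=15  I3 finished on ADD
t=16  I3→R2
t=17  I4 read-ops, issue I5 (ADD)
t=18  issue I6 (DIV)
t=19  I6 read-ops
t=21  I4 finished on MUL
t=22  I4→R1
t=23  I5 read-ops
t=25  I5 finished on ADD
t=26  I5→R5
t=27  I6 finished on DIV
t=28  I6→R3

cycle = 27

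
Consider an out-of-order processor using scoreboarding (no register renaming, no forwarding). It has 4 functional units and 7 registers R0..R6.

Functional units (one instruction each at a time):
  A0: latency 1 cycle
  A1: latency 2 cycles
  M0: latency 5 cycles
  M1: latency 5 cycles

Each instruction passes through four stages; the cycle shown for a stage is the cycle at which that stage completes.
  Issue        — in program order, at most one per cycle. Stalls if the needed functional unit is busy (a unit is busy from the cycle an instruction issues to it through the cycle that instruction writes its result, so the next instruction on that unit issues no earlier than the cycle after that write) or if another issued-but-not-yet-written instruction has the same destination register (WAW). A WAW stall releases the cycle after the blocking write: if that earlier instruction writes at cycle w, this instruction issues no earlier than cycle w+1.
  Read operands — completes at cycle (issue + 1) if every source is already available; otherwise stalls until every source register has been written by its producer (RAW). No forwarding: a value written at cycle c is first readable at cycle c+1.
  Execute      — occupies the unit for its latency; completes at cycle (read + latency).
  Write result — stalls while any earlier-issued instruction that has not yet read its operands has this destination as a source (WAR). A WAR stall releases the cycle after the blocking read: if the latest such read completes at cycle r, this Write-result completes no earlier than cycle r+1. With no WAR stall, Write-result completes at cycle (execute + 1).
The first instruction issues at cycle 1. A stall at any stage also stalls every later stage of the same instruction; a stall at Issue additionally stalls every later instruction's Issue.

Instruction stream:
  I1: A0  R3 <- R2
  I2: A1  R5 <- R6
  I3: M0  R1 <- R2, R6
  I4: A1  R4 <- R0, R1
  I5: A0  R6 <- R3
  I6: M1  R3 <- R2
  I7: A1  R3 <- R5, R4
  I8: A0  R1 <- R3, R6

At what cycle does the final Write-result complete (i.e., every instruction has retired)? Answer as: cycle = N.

1) issue 1, read 2, done 3, write 4
2) issue 2, read 3, done 5, write 6
3) issue 3, read 4, done 9, write 10
4) issue 7, read 11, done 13, write 14  <struct: A1 busy until I2 writes@6 / RAW R1: wait I3 write@10>
5) issue 8, read 9, done 10, write 11
6) issue 9, read 10, done 15, write 16
7) issue 17, read 18, done 20, write 21  <WAW R3: wait I6 write@16>
8) issue 18, read 22, done 23, write 24  <RAW R3: wait I7 write@21>

cycle = 24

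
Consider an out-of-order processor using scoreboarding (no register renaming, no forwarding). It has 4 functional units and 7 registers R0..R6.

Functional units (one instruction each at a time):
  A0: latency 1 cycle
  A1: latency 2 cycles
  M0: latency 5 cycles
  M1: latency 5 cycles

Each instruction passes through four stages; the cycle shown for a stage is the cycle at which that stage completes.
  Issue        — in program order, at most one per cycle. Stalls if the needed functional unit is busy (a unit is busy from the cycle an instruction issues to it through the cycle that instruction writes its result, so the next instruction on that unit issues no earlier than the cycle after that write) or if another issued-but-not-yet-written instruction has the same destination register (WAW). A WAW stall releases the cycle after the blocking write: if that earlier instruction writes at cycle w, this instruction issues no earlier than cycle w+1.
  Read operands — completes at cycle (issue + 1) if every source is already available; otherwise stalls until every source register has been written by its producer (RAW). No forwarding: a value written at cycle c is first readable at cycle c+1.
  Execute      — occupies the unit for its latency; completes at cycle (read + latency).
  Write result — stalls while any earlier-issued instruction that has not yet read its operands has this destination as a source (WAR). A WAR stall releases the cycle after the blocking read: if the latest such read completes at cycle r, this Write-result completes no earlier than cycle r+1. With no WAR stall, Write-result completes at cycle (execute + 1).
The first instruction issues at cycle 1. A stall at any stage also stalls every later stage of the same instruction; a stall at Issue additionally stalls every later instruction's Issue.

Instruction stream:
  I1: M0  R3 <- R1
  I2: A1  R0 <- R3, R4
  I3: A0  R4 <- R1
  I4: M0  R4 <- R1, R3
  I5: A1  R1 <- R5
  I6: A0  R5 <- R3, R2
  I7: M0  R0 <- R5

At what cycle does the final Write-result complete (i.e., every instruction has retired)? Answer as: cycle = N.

1) issue 1, read 2, done 7, write 8
2) issue 2, read 9, done 11, write 12  <RAW R3: wait I1 write@8>
3) issue 3, read 4, done 5, write 10  <WAR R4: wait I2 read@9>
4) issue 11, read 12, done 17, write 18  <WAW R4: wait I3 write@10>
5) issue 13, read 14, done 16, write 17  <struct: A1 busy until I2 writes@12>
6) issue 14, read 15, done 16, write 17
7) issue 19, read 20, done 25, write 26  <struct: M0 busy until I4 writes@18>

cycle = 26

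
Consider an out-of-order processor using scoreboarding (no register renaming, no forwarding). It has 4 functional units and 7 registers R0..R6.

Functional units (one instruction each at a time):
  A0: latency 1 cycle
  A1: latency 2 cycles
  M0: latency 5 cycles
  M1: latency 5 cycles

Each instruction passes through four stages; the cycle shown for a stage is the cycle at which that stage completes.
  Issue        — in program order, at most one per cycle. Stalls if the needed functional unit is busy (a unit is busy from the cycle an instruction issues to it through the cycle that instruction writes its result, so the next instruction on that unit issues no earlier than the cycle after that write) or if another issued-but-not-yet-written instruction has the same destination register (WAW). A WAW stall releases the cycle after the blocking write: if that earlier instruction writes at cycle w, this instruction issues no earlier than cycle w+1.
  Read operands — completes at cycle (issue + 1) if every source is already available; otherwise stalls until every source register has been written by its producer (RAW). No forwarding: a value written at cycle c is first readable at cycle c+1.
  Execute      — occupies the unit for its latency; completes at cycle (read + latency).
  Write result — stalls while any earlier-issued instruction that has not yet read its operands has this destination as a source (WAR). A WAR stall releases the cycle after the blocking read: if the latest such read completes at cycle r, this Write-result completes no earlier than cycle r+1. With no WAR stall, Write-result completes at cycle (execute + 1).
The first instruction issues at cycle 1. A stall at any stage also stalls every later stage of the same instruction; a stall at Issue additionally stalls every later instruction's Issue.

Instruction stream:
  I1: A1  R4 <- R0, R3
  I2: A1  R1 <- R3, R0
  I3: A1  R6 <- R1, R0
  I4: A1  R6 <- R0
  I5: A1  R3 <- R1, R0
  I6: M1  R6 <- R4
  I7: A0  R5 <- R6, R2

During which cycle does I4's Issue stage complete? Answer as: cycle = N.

cycle = 16

cycle 1: I1 issues→A1
cycle 2: I1 reads
cycle 4: I1 exec-done
cycle 5: I1 writes R4
cycle 6: I2 issues→A1
cycle 7: I2 reads
cycle 9: I2 exec-done
cycle 10: I2 writes R1
cycle 11: I3 issues→A1
cycle 12: I3 reads
cycle 14: I3 exec-done
cycle 15: I3 writes R6
cycle 16: I4 issues→A1
cycle 17: I4 reads
cycle 19: I4 exec-done
cycle 20: I4 writes R6
cycle 21: I5 issues→A1
cycle 22: I5 reads; I6 issues→M1
cycle 23: I6 reads; I7 issues→A0
cycle 24: I5 exec-done
cycle 25: I5 writes R3
cycle 28: I6 exec-done
cycle 29: I6 writes R6
cycle 30: I7 reads
cycle 31: I7 exec-done
cycle 32: I7 writes R5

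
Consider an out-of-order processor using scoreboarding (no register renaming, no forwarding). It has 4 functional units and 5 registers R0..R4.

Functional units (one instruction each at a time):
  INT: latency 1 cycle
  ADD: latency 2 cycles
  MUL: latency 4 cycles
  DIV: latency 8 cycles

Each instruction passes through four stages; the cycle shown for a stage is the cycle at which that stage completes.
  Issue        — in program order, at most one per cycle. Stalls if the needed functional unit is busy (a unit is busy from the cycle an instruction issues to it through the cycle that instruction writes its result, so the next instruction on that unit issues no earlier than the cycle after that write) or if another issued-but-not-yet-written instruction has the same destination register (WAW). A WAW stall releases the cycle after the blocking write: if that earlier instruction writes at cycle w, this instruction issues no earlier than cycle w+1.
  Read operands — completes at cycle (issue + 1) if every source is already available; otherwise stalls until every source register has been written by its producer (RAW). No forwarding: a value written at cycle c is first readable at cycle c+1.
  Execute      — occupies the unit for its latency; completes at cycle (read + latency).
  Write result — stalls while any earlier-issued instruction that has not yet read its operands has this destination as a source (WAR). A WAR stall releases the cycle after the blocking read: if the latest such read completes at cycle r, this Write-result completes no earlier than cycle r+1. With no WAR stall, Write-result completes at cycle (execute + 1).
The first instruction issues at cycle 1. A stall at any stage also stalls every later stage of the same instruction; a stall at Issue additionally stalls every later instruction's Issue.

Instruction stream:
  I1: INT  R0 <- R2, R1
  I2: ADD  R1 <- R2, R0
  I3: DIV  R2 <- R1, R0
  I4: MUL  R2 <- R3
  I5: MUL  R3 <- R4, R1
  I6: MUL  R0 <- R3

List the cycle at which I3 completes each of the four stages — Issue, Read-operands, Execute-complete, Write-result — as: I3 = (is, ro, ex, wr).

I3 = (3, 9, 17, 18)

t=1  issue I1 (INT)
t=2  I1 read-ops, issue I2 (ADD)
t=3  I1 finished on INT, issue I3 (DIV)
t=4  I1→R0
t=5  I2 read-ops
t=7  I2 finished on ADD
t=8  I2→R1
t=9  I3 read-ops
t=17  I3 finished on DIV
t=18  I3→R2
t=19  issue I4 (MUL)
t=20  I4 read-ops
t=24  I4 finished on MUL
t=25  I4→R2
t=26  issue I5 (MUL)
t=27  I5 read-ops
t=31  I5 finished on MUL
t=32  I5→R3
t=33  issue I6 (MUL)
t=34  I6 read-ops
t=38  I6 finished on MUL
t=39  I6→R0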